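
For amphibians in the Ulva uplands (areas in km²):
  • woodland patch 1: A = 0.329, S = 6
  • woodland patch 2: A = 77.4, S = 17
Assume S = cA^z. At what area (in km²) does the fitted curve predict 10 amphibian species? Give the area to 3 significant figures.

4.79 km²

z = ln(17/6) / ln(77.4/0.329) = 1.0415 / 5.4607 = 0.1907
c = 6 / 0.329^0.1907 = 6 / 0.8089 = 7.417
A = (10/7.417)^(1/0.1907) ⇒ ln A = ln(1.348)/0.1907 = 1.5667
A = e^1.5667 ≈ 4.791 km²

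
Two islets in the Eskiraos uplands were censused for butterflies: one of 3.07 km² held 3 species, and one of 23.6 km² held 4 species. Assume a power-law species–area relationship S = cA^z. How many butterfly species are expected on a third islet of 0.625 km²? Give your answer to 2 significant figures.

z = ln(4/3) / ln(23.6/3.07) = 0.2877 / 2.0396 = 0.1411
c = 3 / 3.07^0.1411 = 3 / 1.171 = 2.561
S₃ = 2.561 × 0.625^0.1411 = 2.561 × 0.9359 ≈ 2.397

2.4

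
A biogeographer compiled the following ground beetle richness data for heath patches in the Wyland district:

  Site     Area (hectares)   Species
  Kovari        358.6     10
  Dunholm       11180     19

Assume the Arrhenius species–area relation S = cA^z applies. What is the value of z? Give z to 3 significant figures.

0.187

Taking logs: ln S = ln c + z ln A, so z = (ln S₂ − ln S₁)/(ln A₂ − ln A₁).
z = ln(19/10) / ln(11180/358.6) = ln(1.9) / ln(31.18) = 0.6419 / 3.4397 = 0.1866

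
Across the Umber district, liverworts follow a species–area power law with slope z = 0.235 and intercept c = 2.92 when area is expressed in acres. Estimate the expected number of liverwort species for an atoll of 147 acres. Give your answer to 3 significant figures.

9.43

S = 2.92 × 147^0.235
ln S = ln 2.92 + 0.235 × ln 147 = 1.0716 + 0.235 × 4.9904 = 2.2443
S = e^2.2443 ≈ 9.434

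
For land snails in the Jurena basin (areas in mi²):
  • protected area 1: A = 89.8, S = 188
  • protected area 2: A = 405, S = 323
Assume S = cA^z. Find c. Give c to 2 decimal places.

z = ln(S₂/S₁) / ln(A₂/A₁) = ln(323/188) / ln(405/89.8) = 0.5412 / 1.5063 = 0.3593
c = S₁ / A₁^z = 188 / 89.8^0.3593 = 188 / 5.033 = 37.36

37.36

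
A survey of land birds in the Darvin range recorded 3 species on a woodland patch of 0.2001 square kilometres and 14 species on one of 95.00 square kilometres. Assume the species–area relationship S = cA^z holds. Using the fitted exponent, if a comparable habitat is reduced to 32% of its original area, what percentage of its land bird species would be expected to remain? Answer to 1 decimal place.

75.2%

z = ln(14/3) / ln(95/0.2001) = 1.5404 / 6.1628 = 0.2500
S_new/S_old = (A_new/A_old)^z = 0.32^0.2500 = exp(0.2500 × -1.1394) = 0.7522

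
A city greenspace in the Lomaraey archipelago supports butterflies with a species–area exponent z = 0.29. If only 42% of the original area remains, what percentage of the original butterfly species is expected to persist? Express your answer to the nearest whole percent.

S_new/S_old = (A_new/A_old)^z = 0.42^0.29
= exp(0.29 × ln 0.42) = exp(0.29 × -0.8675) = exp(-0.2516) ≈ 0.7776

78%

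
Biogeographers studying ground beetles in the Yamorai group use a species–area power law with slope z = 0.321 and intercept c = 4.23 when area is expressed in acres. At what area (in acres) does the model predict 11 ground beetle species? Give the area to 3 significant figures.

11 = 4.23 × A^0.321  ⇒  A^0.321 = 11/4.23 = 2.6
ln A = ln(2.6) / 0.321 = 0.9557 / 0.321 = 2.9772
A = e^2.9772 ≈ 19.63 acres

19.6 acres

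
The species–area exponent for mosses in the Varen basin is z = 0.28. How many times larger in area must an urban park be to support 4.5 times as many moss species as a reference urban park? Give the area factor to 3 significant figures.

(A₂/A₁)^0.28 = 4.5, so A₂/A₁ = 4.5^(1/0.28) = 4.5^3.571
ln(A₂/A₁) = ln 4.5 / 0.28 = 1.5041 / 0.28 = 5.3717
A₂/A₁ = e^5.3717 ≈ 215.2

215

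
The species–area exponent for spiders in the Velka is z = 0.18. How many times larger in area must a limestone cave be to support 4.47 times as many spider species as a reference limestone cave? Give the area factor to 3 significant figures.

4100

(A₂/A₁)^0.18 = 4.47, so A₂/A₁ = 4.47^(1/0.18) = 4.47^5.556
ln(A₂/A₁) = ln 4.47 / 0.18 = 1.4974 / 0.18 = 8.3188
A₂/A₁ = e^8.3188 ≈ 4100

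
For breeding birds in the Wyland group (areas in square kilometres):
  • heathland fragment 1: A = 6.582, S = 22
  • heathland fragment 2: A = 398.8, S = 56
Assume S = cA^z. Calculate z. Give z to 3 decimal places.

Taking logs: ln S = ln c + z ln A, so z = (ln S₂ − ln S₁)/(ln A₂ − ln A₁).
z = ln(56/22) / ln(398.8/6.582) = ln(2.545) / ln(60.59) = 0.9343 / 4.1041 = 0.2277

0.228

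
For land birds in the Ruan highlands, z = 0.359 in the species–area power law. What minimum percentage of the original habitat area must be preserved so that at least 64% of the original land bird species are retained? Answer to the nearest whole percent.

Need (A_new/A_old)^0.359 = 0.64, so A_new/A_old = 0.64^(1/0.359) = 0.64^2.786
ln(A_new/A_old) = ln 0.64 / 0.359 = -0.4463 / 0.359 = -1.2431
A_new/A_old = e^-1.2431 ≈ 0.2885

29%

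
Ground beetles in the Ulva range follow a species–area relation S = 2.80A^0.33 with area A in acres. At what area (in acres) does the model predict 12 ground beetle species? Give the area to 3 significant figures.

82.3 acres

12 = 2.8 × A^0.33  ⇒  A^0.33 = 12/2.8 = 4.286
ln A = ln(4.286) / 0.33 = 1.4553 / 0.33 = 4.4100
A = e^4.4100 ≈ 82.27 acres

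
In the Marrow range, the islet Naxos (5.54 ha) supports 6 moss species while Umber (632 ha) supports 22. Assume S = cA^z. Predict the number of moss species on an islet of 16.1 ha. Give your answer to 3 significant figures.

z = ln(22/6) / ln(632/5.54) = 1.2993 / 4.7369 = 0.2743
c = 6 / 5.54^0.2743 = 6 / 1.599 = 3.752
S₃ = 3.752 × 16.1^0.2743 = 3.752 × 2.143 ≈ 8.04

8.04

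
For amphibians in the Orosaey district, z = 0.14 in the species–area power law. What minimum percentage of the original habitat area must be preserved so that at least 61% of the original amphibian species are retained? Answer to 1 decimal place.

2.9%

Need (A_new/A_old)^0.14 = 0.61, so A_new/A_old = 0.61^(1/0.14) = 0.61^7.143
ln(A_new/A_old) = ln 0.61 / 0.14 = -0.4943 / 0.14 = -3.5307
A_new/A_old = e^-3.5307 ≈ 0.02928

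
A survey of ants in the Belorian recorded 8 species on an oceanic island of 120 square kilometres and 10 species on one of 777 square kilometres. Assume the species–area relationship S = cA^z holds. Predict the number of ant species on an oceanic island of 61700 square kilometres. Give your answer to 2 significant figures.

z = ln(10/8) / ln(777/120) = 0.2231 / 1.8679 = 0.1195
c = 8 / 120^0.1195 = 8 / 1.772 = 4.516
S₃ = 4.516 × 61700^0.1195 = 4.516 × 3.735 ≈ 16.86

17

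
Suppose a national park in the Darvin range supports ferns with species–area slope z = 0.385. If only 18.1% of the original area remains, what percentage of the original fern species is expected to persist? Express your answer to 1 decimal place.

S_new/S_old = (A_new/A_old)^z = 0.181^0.385
= exp(0.385 × ln 0.181) = exp(0.385 × -1.7093) = exp(-0.6581) ≈ 0.5179

51.8%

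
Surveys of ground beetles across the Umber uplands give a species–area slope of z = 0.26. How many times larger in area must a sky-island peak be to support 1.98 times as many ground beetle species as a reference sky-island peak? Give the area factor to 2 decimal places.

(A₂/A₁)^0.26 = 1.98, so A₂/A₁ = 1.98^(1/0.26) = 1.98^3.846
ln(A₂/A₁) = ln 1.98 / 0.26 = 0.6831 / 0.26 = 2.6273
A₂/A₁ = e^2.6273 ≈ 13.84

13.84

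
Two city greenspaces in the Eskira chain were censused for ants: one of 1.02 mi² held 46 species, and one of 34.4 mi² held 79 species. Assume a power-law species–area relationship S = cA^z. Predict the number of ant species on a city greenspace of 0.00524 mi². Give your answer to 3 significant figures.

20.5

z = ln(79/46) / ln(34.4/1.02) = 0.5408 / 3.5183 = 0.1537
c = 46 / 1.02^0.1537 = 46 / 1.003 = 45.86
S₃ = 45.86 × 0.00524^0.1537 = 45.86 × 0.4461 ≈ 20.46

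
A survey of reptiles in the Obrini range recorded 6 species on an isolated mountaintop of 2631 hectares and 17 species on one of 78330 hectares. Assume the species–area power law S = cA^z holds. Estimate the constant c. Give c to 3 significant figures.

z = ln(S₂/S₁) / ln(A₂/A₁) = ln(17/6) / ln(78330/2631) = 1.0415 / 3.3936 = 0.3069
c = S₁ / A₁^z = 6 / 2631^0.3069 = 6 / 11.21 = 0.5352

0.535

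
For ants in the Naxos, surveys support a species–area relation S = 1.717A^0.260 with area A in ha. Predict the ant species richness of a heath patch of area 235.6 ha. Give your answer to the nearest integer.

S = 1.717 × 235.6^0.26
ln S = ln 1.717 + 0.26 × ln 235.6 = 0.5406 + 0.26 × 5.4621 = 1.9607
S = e^1.9607 ≈ 7.105

7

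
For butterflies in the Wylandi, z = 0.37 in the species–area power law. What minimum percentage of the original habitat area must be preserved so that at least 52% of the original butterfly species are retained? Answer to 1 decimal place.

17.1%

Need (A_new/A_old)^0.37 = 0.52, so A_new/A_old = 0.52^(1/0.37) = 0.52^2.703
ln(A_new/A_old) = ln 0.52 / 0.37 = -0.6539 / 0.37 = -1.7674
A_new/A_old = e^-1.7674 ≈ 0.1708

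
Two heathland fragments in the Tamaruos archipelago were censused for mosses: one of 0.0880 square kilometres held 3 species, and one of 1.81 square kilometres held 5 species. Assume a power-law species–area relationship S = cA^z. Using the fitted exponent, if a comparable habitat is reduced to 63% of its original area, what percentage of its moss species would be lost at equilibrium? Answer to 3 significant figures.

z = ln(5/3) / ln(1.81/0.088) = 0.5108 / 3.0237 = 0.1689
S_new/S_old = (A_new/A_old)^z = 0.63^0.1689 = exp(0.1689 × -0.4620) = 0.9249
Fraction lost = 1 − 0.9249 = 0.07509

7.51%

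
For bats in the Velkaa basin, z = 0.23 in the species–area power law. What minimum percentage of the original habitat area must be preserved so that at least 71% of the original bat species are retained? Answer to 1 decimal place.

22.6%

Need (A_new/A_old)^0.23 = 0.71, so A_new/A_old = 0.71^(1/0.23) = 0.71^4.348
ln(A_new/A_old) = ln 0.71 / 0.23 = -0.3425 / 0.23 = -1.4891
A_new/A_old = e^-1.4891 ≈ 0.2256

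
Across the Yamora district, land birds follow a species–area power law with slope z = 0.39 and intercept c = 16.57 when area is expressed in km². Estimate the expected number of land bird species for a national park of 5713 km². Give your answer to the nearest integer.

S = 16.57 × 5713^0.39
ln S = ln 16.57 + 0.39 × ln 5713 = 2.8076 + 0.39 × 8.6505 = 6.1813
S = e^6.1813 ≈ 483.6

484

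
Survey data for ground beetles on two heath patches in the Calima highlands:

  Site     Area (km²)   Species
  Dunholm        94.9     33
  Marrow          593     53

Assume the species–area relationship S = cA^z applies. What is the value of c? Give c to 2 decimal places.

10.17

z = ln(S₂/S₁) / ln(A₂/A₁) = ln(53/33) / ln(593/94.9) = 0.4738 / 1.8324 = 0.2586
c = S₁ / A₁^z = 33 / 94.9^0.2586 = 33 / 3.245 = 10.17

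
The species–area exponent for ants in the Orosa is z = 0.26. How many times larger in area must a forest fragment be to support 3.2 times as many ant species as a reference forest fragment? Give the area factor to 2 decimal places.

(A₂/A₁)^0.26 = 3.2, so A₂/A₁ = 3.2^(1/0.26) = 3.2^3.846
ln(A₂/A₁) = ln 3.2 / 0.26 = 1.1632 / 0.26 = 4.4737
A₂/A₁ = e^4.4737 ≈ 87.68

87.68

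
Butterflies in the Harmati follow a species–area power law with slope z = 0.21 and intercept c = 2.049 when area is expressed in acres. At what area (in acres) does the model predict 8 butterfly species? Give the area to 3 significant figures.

656 acres

8 = 2.049 × A^0.21  ⇒  A^0.21 = 8/2.049 = 3.904
ln A = ln(3.904) / 0.21 = 1.3621 / 0.21 = 6.4861
A = e^6.4861 ≈ 656 acres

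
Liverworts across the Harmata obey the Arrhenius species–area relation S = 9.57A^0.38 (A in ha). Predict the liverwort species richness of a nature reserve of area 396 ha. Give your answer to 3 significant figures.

92.9

S = 9.57 × 396^0.38 = 9.57 × 9.708 ≈ 92.9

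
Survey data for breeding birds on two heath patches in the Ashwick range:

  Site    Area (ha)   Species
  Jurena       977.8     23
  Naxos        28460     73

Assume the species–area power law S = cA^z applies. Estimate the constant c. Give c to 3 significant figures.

z = ln(S₂/S₁) / ln(A₂/A₁) = ln(73/23) / ln(28460/977.8) = 1.1550 / 3.3709 = 0.3426
c = S₁ / A₁^z = 23 / 977.8^0.3426 = 23 / 10.58 = 2.174

2.17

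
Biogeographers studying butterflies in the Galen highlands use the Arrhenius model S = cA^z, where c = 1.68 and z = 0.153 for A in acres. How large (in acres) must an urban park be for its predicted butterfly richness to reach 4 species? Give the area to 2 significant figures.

4 = 1.68 × A^0.153  ⇒  A^0.153 = 4/1.68 = 2.381
ln A = ln(2.381) / 0.153 = 0.8675 / 0.153 = 5.6699
A = e^5.6699 ≈ 290 acres

290 acres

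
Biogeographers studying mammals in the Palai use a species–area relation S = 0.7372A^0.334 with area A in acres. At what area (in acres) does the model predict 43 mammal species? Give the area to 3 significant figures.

43 = 0.7372 × A^0.334  ⇒  A^0.334 = 43/0.7372 = 58.33
ln A = ln(58.33) / 0.334 = 4.0661 / 0.334 = 12.1739
A = e^12.1739 ≈ 193676 acres

194000 acres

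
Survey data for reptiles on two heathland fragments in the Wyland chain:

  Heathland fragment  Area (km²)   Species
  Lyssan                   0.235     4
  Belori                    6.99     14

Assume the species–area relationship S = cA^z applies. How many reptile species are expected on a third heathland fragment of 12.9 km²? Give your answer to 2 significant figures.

z = ln(14/4) / ln(6.99/0.235) = 1.2528 / 3.3927 = 0.3693
c = 4 / 0.235^0.3693 = 4 / 0.5858 = 6.828
S₃ = 6.828 × 12.9^0.3693 = 6.828 × 2.571 ≈ 17.55

18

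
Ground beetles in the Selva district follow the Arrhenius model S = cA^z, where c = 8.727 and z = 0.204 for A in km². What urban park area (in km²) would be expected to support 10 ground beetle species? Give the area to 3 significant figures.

10 = 8.727 × A^0.204  ⇒  A^0.204 = 10/8.727 = 1.146
ln A = ln(1.146) / 0.204 = 0.1362 / 0.204 = 0.6675
A = e^0.6675 ≈ 1.949 km²

1.95 km²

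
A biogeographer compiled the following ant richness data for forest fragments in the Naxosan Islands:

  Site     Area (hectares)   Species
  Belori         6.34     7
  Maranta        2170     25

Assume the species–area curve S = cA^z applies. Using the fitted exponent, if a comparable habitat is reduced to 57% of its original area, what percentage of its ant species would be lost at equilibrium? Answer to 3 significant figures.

z = ln(25/7) / ln(2170/6.34) = 1.2730 / 5.8356 = 0.2181
S_new/S_old = (A_new/A_old)^z = 0.57^0.2181 = exp(0.2181 × -0.5621) = 0.8846
Fraction lost = 1 − 0.8846 = 0.1154

11.5%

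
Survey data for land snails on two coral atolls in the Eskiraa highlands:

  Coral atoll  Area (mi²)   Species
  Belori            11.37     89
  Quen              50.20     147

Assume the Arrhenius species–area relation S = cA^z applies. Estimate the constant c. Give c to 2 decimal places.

z = ln(S₂/S₁) / ln(A₂/A₁) = ln(147/89) / ln(50.2/11.37) = 0.5018 / 1.4850 = 0.3379
c = S₁ / A₁^z = 89 / 11.37^0.3379 = 89 / 2.274 = 39.14

39.14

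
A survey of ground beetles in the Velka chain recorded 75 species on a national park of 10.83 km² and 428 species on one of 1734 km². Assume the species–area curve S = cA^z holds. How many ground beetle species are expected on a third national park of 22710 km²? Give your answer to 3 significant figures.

1030

z = ln(428/75) / ln(1734/10.83) = 1.7416 / 5.0759 = 0.3431
c = 75 / 10.83^0.3431 = 75 / 2.265 = 33.12
S₃ = 33.12 × 22710^0.3431 = 33.12 × 31.24 ≈ 1035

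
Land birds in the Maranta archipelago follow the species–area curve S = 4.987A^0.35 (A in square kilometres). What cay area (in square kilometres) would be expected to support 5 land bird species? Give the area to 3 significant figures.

5 = 4.987 × A^0.35  ⇒  A^0.35 = 5/4.987 = 1.003
ln A = ln(1.003) / 0.35 = 0.0026 / 0.35 = 0.0074
A = e^0.0074 ≈ 1.007 square kilometres

1.01 square kilometres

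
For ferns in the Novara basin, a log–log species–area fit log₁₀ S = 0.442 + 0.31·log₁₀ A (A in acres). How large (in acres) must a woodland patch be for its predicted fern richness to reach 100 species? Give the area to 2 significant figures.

100 = 2.767 × A^0.31  ⇒  A^0.31 = 100/2.767 = 36.14
ln A = ln(36.14) / 0.31 = 3.5874 / 0.31 = 11.5723
A = e^11.5723 ≈ 106122 acres

110000 acres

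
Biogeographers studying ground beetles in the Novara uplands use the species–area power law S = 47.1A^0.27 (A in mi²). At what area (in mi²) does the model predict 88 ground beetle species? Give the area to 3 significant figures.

10.1 mi²

88 = 47.1 × A^0.27  ⇒  A^0.27 = 88/47.1 = 1.868
ln A = ln(1.868) / 0.27 = 0.6251 / 0.27 = 2.3151
A = e^2.3151 ≈ 10.13 mi²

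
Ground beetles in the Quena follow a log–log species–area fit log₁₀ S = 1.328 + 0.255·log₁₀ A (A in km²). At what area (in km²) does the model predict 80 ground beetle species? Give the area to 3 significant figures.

180 km²

80 = 21.28 × A^0.255  ⇒  A^0.255 = 80/21.28 = 3.759
ln A = ln(3.759) / 0.255 = 1.3242 / 0.255 = 5.1929
A = e^5.1929 ≈ 180 km²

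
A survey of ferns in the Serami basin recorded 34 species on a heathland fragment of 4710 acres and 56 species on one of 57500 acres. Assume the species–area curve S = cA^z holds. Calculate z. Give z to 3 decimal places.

0.199

Taking logs: ln S = ln c + z ln A, so z = (ln S₂ − ln S₁)/(ln A₂ − ln A₁).
z = ln(56/34) / ln(57500/4710) = ln(1.647) / ln(12.21) = 0.4990 / 2.5021 = 0.1994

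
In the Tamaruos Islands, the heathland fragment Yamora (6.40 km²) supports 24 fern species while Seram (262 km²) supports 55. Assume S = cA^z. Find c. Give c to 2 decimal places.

z = ln(S₂/S₁) / ln(A₂/A₁) = ln(55/24) / ln(262/6.4) = 0.8293 / 3.7120 = 0.2234
c = S₁ / A₁^z = 24 / 6.4^0.2234 = 24 / 1.514 = 15.85

15.85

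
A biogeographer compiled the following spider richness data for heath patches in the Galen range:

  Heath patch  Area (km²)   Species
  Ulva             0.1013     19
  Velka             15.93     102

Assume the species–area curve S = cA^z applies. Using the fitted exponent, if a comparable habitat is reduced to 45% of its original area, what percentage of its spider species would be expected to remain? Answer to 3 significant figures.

76.7%

z = ln(102/19) / ln(15.93/0.1013) = 1.6805 / 5.0579 = 0.3323
S_new/S_old = (A_new/A_old)^z = 0.45^0.3323 = exp(0.3323 × -0.7985) = 0.767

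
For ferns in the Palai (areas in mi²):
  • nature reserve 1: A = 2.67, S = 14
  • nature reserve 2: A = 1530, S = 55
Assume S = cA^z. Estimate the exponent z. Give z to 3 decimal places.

0.215

Taking logs: ln S = ln c + z ln A, so z = (ln S₂ − ln S₁)/(ln A₂ − ln A₁).
z = ln(55/14) / ln(1530/2.67) = ln(3.929) / ln(573) = 1.3683 / 6.3509 = 0.2154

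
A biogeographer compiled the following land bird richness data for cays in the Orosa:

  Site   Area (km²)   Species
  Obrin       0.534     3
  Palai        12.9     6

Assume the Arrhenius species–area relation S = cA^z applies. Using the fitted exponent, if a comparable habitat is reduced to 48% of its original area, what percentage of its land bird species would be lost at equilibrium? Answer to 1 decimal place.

14.8%

z = ln(6/3) / ln(12.9/0.534) = 0.6931 / 3.1846 = 0.2177
S_new/S_old = (A_new/A_old)^z = 0.48^0.2177 = exp(0.2177 × -0.7340) = 0.8524
Fraction lost = 1 − 0.8524 = 0.1476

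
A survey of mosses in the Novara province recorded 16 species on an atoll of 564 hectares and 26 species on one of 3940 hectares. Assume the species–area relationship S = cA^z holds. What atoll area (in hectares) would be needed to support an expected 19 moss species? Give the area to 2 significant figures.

1100 hectares

z = ln(26/16) / ln(3940/564) = 0.4855 / 1.9439 = 0.2498
c = 16 / 564^0.2498 = 16 / 4.866 = 3.288
A = (19/3.288)^(1/0.2498) ⇒ ln A = ln(5.778)/0.2498 = 7.0231
A = e^7.0231 ≈ 1122 hectares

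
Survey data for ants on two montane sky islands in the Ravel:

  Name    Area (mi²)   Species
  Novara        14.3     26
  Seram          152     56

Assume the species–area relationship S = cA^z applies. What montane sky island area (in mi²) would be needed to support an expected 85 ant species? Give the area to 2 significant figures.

z = ln(56/26) / ln(152/14.3) = 0.7673 / 2.3636 = 0.3246
c = 26 / 14.3^0.3246 = 26 / 2.372 = 10.96
A = (85/10.96)^(1/0.3246) ⇒ ln A = ln(7.753)/0.3246 = 6.3094
A = e^6.3094 ≈ 549.7 mi²

550 mi²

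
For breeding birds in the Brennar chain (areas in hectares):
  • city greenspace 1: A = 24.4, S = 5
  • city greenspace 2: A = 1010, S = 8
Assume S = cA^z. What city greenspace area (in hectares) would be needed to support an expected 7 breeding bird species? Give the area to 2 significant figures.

350 hectares

z = ln(8/5) / ln(1010/24.4) = 0.4700 / 3.7231 = 0.1262
c = 5 / 24.4^0.1262 = 5 / 1.497 = 3.341
A = (7/3.341)^(1/0.1262) ⇒ ln A = ln(2.095)/0.1262 = 5.8599
A = e^5.8599 ≈ 350.7 hectares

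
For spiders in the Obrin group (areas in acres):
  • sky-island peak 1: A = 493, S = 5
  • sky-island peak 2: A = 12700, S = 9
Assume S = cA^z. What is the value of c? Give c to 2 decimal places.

z = ln(S₂/S₁) / ln(A₂/A₁) = ln(9/5) / ln(12700/493) = 0.5878 / 3.2488 = 0.1809
c = S₁ / A₁^z = 5 / 493^0.1809 = 5 / 3.07 = 1.628

1.63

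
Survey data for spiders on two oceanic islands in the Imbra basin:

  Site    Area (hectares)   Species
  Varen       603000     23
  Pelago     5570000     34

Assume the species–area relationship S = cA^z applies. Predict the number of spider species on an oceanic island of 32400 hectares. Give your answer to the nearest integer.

z = ln(34/23) / ln(5570000/603000) = 0.3909 / 2.2232 = 0.1758
c = 23 / 603000^0.1758 = 23 / 10.38 = 2.216
S₃ = 2.216 × 32400^0.1758 = 2.216 × 6.209 ≈ 13.76

14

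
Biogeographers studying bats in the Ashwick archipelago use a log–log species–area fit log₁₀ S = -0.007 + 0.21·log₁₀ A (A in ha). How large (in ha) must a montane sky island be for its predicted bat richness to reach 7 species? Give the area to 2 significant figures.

11000 ha

7 = 0.984 × A^0.21  ⇒  A^0.21 = 7/0.984 = 7.114
ln A = ln(7.114) / 0.21 = 1.9620 / 0.21 = 9.3430
A = e^9.3430 ≈ 11419 ha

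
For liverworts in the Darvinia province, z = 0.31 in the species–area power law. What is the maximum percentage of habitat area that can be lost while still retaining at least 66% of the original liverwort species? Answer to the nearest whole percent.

74%

Need (A_new/A_old)^0.31 = 0.66, so A_new/A_old = 0.66^(1/0.31) = 0.66^3.226
ln(A_new/A_old) = ln 0.66 / 0.31 = -0.4155 / 0.31 = -1.3404
A_new/A_old = e^-1.3404 ≈ 0.2617
Fraction that can be lost = 1 − 0.2617 = 0.7383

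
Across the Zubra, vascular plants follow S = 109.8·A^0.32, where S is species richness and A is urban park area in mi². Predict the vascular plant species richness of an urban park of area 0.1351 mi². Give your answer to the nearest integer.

S = 109.8 × 0.1351^0.32
ln S = ln 109.8 + 0.32 × ln 0.1351 = 4.6987 + 0.32 × -2.0017 = 4.0581
S = e^4.0581 ≈ 57.86

58 species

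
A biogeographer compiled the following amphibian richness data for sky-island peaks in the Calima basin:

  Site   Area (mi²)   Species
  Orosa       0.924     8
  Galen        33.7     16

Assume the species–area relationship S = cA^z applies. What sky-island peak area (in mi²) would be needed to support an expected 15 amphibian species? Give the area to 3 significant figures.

z = ln(16/8) / ln(33.7/0.924) = 0.6931 / 3.5965 = 0.1927
c = 8 / 0.924^0.1927 = 8 / 0.9849 = 8.123
A = (15/8.123)^(1/0.1927) ⇒ ln A = ln(1.847)/0.1927 = 3.1826
A = e^3.1826 ≈ 24.11 mi²

24.1 mi²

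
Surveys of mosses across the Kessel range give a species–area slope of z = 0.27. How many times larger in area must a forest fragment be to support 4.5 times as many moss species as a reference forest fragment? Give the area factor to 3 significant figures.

263

(A₂/A₁)^0.27 = 4.5, so A₂/A₁ = 4.5^(1/0.27) = 4.5^3.704
ln(A₂/A₁) = ln 4.5 / 0.27 = 1.5041 / 0.27 = 5.5707
A₂/A₁ = e^5.5707 ≈ 262.6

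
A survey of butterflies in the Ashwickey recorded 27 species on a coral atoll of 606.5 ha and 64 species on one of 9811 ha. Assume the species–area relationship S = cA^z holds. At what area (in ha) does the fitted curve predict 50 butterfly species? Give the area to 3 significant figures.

z = ln(64/27) / ln(9811/606.5) = 0.8630 / 2.7836 = 0.3101
c = 27 / 606.5^0.3101 = 27 / 7.292 = 3.703
A = (50/3.703)^(1/0.3101) ⇒ ln A = ln(13.5)/0.3101 = 8.3951
A = e^8.3951 ≈ 4425 ha

4430 ha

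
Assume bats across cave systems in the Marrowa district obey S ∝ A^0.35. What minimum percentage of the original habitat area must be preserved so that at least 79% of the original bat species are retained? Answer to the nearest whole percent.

Need (A_new/A_old)^0.35 = 0.79, so A_new/A_old = 0.79^(1/0.35) = 0.79^2.857
ln(A_new/A_old) = ln 0.79 / 0.35 = -0.2357 / 0.35 = -0.6735
A_new/A_old = e^-0.6735 ≈ 0.5099

51%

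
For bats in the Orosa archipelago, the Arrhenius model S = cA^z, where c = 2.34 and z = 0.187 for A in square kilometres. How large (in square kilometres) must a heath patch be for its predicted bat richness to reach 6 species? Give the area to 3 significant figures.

154 square kilometres

6 = 2.34 × A^0.187  ⇒  A^0.187 = 6/2.34 = 2.564
ln A = ln(2.564) / 0.187 = 0.9416 / 0.187 = 5.0353
A = e^5.0353 ≈ 153.8 square kilometres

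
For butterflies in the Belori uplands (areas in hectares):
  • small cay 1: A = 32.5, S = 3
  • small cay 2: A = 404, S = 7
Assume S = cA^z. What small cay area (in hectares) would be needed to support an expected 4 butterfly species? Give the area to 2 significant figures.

z = ln(7/3) / ln(404/32.5) = 0.8473 / 2.5202 = 0.3362
c = 3 / 32.5^0.3362 = 3 / 3.223 = 0.9307
A = (4/0.9307)^(1/0.3362) ⇒ ln A = ln(4.298)/0.3362 = 4.3369
A = e^4.3369 ≈ 76.47 hectares

76 hectares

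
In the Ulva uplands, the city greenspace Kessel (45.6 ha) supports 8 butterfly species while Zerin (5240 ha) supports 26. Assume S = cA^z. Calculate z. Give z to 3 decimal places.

0.248

Taking logs: ln S = ln c + z ln A, so z = (ln S₂ − ln S₁)/(ln A₂ − ln A₁).
z = ln(26/8) / ln(5240/45.6) = ln(3.25) / ln(114.9) = 1.1787 / 4.7442 = 0.2484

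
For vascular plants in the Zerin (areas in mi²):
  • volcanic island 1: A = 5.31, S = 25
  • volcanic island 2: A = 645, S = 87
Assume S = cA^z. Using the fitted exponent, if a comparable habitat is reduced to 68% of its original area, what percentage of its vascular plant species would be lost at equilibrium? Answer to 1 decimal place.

z = ln(87/25) / ln(645/5.31) = 1.2470 / 4.7997 = 0.2598
S_new/S_old = (A_new/A_old)^z = 0.68^0.2598 = exp(0.2598 × -0.3857) = 0.9047
Fraction lost = 1 − 0.9047 = 0.09534

9.5%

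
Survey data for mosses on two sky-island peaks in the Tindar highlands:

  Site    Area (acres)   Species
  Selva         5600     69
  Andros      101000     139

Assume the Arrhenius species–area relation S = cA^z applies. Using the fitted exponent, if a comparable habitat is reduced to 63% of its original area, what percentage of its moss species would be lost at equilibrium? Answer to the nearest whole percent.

11%

z = ln(139/69) / ln(101000/5600) = 0.7004 / 2.8924 = 0.2421
S_new/S_old = (A_new/A_old)^z = 0.63^0.2421 = exp(0.2421 × -0.4620) = 0.8942
Fraction lost = 1 − 0.8942 = 0.1058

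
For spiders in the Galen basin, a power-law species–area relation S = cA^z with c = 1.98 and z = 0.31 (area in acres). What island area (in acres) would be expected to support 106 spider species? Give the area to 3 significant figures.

377000 acres

106 = 1.98 × A^0.31  ⇒  A^0.31 = 106/1.98 = 53.54
ln A = ln(53.54) / 0.31 = 3.9803 / 0.31 = 12.8398
A = e^12.8398 ≈ 376930 acres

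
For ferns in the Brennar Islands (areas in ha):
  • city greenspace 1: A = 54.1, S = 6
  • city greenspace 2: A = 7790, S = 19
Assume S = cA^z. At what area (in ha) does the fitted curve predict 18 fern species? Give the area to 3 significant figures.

6170 ha

z = ln(19/6) / ln(7790/54.1) = 1.1527 / 4.9698 = 0.2319
c = 6 / 54.1^0.2319 = 6 / 2.523 = 2.378
A = (18/2.378)^(1/0.2319) ⇒ ln A = ln(7.57)/0.2319 = 8.7275
A = e^8.7275 ≈ 6170 ha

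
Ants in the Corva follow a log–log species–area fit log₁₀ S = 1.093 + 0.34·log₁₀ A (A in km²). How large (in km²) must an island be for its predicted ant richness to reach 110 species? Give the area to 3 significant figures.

616 km²

110 = 12.39 × A^0.34  ⇒  A^0.34 = 110/12.39 = 8.88
ln A = ln(8.88) / 0.34 = 2.1838 / 0.34 = 6.4228
A = e^6.4228 ≈ 615.7 km²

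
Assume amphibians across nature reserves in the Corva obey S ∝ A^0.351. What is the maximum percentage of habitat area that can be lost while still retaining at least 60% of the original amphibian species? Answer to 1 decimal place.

76.7%

Need (A_new/A_old)^0.351 = 0.6, so A_new/A_old = 0.6^(1/0.351) = 0.6^2.849
ln(A_new/A_old) = ln 0.6 / 0.351 = -0.5108 / 0.351 = -1.4553
A_new/A_old = e^-1.4553 ≈ 0.2333
Fraction that can be lost = 1 − 0.2333 = 0.7667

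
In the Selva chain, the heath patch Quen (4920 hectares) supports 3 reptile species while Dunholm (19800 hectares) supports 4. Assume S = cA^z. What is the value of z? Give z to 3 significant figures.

Taking logs: ln S = ln c + z ln A, so z = (ln S₂ − ln S₁)/(ln A₂ − ln A₁).
z = ln(4/3) / ln(19800/4920) = ln(1.333) / ln(4.024) = 0.2877 / 1.3924 = 0.2066

0.207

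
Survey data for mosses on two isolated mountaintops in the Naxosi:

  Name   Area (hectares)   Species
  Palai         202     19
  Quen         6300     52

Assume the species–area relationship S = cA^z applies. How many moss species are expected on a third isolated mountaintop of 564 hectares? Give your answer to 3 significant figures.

z = ln(52/19) / ln(6300/202) = 1.0068 / 3.4400 = 0.2927
c = 19 / 202^0.2927 = 19 / 4.728 = 4.018
S₃ = 4.018 × 564^0.2927 = 4.018 × 6.386 ≈ 25.66

25.7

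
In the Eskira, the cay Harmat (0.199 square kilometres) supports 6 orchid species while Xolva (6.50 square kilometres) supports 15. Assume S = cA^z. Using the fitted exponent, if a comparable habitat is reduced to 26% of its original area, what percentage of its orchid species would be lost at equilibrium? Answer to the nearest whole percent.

30%

z = ln(15/6) / ln(6.5/0.199) = 0.9163 / 3.4863 = 0.2628
S_new/S_old = (A_new/A_old)^z = 0.26^0.2628 = exp(0.2628 × -1.3471) = 0.7018
Fraction lost = 1 − 0.7018 = 0.2982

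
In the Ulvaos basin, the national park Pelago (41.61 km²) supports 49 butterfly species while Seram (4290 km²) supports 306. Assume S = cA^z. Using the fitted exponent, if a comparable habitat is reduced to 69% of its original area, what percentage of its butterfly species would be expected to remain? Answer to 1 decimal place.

z = ln(306/49) / ln(4290/41.61) = 1.8318 / 4.6357 = 0.3951
S_new/S_old = (A_new/A_old)^z = 0.69^0.3951 = exp(0.3951 × -0.3711) = 0.8636

86.4%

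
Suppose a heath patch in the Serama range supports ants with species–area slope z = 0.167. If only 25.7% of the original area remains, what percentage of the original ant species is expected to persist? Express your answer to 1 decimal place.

S_new/S_old = (A_new/A_old)^z = 0.257^0.167
= exp(0.167 × ln 0.257) = exp(0.167 × -1.3587) = exp(-0.2269) ≈ 0.797

79.7%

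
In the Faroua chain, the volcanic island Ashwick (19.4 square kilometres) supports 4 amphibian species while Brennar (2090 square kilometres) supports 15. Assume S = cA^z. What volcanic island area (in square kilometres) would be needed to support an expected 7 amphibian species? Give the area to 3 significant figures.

141 square kilometres

z = ln(15/4) / ln(2090/19.4) = 1.3218 / 4.6796 = 0.2824
c = 4 / 19.4^0.2824 = 4 / 2.311 = 1.731
A = (7/1.731)^(1/0.2824) ⇒ ln A = ln(4.044)/0.2824 = 4.9466
A = e^4.9466 ≈ 140.7 square kilometres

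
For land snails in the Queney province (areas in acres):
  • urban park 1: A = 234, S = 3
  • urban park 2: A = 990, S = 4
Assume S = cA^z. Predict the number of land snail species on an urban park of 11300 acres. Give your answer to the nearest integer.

z = ln(4/3) / ln(990/234) = 0.2877 / 1.4424 = 0.1994
c = 3 / 234^0.1994 = 3 / 2.969 = 1.011
S₃ = 1.011 × 11300^0.1994 = 1.011 × 6.433 ≈ 6.501

7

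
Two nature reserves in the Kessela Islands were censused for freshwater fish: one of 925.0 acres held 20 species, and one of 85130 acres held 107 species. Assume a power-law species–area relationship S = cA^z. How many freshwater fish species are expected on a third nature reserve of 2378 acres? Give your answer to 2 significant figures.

z = ln(107/20) / ln(85130/925) = 1.6771 / 4.5221 = 0.3709
c = 20 / 925^0.3709 = 20 / 12.59 = 1.589
S₃ = 1.589 × 2378^0.3709 = 1.589 × 17.87 ≈ 28.39

28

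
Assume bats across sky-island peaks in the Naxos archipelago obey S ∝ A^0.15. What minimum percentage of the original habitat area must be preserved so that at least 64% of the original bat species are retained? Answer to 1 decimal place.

Need (A_new/A_old)^0.15 = 0.64, so A_new/A_old = 0.64^(1/0.15) = 0.64^6.667
ln(A_new/A_old) = ln 0.64 / 0.15 = -0.4463 / 0.15 = -2.9752
A_new/A_old = e^-2.9752 ≈ 0.05103

5.1%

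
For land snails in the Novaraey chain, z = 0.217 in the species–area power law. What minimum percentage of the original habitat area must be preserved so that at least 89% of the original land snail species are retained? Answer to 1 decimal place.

58.4%

Need (A_new/A_old)^0.217 = 0.89, so A_new/A_old = 0.89^(1/0.217) = 0.89^4.608
ln(A_new/A_old) = ln 0.89 / 0.217 = -0.1165 / 0.217 = -0.5370
A_new/A_old = e^-0.5370 ≈ 0.5845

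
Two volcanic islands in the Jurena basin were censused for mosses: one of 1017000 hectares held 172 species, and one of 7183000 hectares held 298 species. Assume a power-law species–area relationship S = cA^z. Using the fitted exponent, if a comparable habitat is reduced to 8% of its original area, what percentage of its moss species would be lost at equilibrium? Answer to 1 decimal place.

50.8%

z = ln(298/172) / ln(7183000/1017000) = 0.5496 / 1.9549 = 0.2811
S_new/S_old = (A_new/A_old)^z = 0.08^0.2811 = exp(0.2811 × -2.5257) = 0.4916
Fraction lost = 1 − 0.4916 = 0.5084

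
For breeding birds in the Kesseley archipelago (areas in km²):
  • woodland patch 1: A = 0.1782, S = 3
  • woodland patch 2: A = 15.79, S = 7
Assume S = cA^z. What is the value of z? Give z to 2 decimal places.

0.19

Taking logs: ln S = ln c + z ln A, so z = (ln S₂ − ln S₁)/(ln A₂ − ln A₁).
z = ln(7/3) / ln(15.79/0.1782) = ln(2.333) / ln(88.61) = 0.8473 / 4.4842 = 0.1890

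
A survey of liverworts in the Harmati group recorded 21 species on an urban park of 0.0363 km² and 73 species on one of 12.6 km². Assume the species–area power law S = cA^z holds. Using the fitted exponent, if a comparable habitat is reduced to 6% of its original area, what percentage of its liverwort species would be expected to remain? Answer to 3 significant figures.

z = ln(73/21) / ln(12.6/0.0363) = 1.2459 / 5.8496 = 0.2130
S_new/S_old = (A_new/A_old)^z = 0.06^0.2130 = exp(0.2130 × -2.8134) = 0.5492

54.9%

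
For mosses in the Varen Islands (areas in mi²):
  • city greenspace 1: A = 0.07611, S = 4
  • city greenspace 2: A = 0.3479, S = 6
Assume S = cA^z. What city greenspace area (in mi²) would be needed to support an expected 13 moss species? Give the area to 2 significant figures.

z = ln(6/4) / ln(0.3479/0.07611) = 0.4055 / 1.5197 = 0.2668
c = 4 / 0.07611^0.2668 = 4 / 0.503 = 7.952
A = (13/7.952)^(1/0.2668) ⇒ ln A = ln(1.635)/0.2668 = 1.8422
A = e^1.8422 ≈ 6.31 mi²

6.3 mi²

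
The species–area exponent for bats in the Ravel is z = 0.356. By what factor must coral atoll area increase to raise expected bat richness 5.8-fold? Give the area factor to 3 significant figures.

(A₂/A₁)^0.356 = 5.8, so A₂/A₁ = 5.8^(1/0.356) = 5.8^2.809
ln(A₂/A₁) = ln 5.8 / 0.356 = 1.7579 / 0.356 = 4.9378
A₂/A₁ = e^4.9378 ≈ 139.5

139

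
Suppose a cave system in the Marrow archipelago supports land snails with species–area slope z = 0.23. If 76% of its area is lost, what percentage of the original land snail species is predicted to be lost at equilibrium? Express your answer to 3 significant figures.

S_new/S_old = (A_new/A_old)^z = 0.24^0.23
= exp(0.23 × ln 0.24) = exp(0.23 × -1.4271) = exp(-0.3282) ≈ 0.7202
Fraction lost = 1 − 0.7202 = 0.2798

28.0%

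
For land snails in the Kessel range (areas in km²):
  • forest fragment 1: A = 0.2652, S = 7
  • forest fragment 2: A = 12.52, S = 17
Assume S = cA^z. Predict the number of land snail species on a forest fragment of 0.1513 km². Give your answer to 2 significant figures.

6.2

z = ln(17/7) / ln(12.52/0.2652) = 0.8873 / 3.8546 = 0.2302
c = 7 / 0.2652^0.2302 = 7 / 0.7367 = 9.501
S₃ = 9.501 × 0.1513^0.2302 = 9.501 × 0.6474 ≈ 6.152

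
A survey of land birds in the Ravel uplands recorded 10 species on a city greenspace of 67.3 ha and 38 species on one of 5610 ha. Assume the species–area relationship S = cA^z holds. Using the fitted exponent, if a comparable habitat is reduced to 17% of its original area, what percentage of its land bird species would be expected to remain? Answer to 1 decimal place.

58.6%

z = ln(38/10) / ln(5610/67.3) = 1.3350 / 4.4231 = 0.3018
S_new/S_old = (A_new/A_old)^z = 0.17^0.3018 = exp(0.3018 × -1.7720) = 0.5858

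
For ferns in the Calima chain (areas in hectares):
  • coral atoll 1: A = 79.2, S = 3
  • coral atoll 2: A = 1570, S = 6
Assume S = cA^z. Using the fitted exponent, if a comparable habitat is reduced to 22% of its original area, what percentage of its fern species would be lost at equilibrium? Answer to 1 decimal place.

29.6%

z = ln(6/3) / ln(1570/79.2) = 0.6931 / 2.9869 = 0.2321
S_new/S_old = (A_new/A_old)^z = 0.22^0.2321 = exp(0.2321 × -1.5141) = 0.7037
Fraction lost = 1 − 0.7037 = 0.2963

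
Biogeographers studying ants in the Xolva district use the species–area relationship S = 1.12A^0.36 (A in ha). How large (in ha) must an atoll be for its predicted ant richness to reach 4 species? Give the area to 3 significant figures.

4 = 1.12 × A^0.36  ⇒  A^0.36 = 4/1.12 = 3.571
ln A = ln(3.571) / 0.36 = 1.2730 / 0.36 = 3.5360
A = e^3.5360 ≈ 34.33 ha

34.3 ha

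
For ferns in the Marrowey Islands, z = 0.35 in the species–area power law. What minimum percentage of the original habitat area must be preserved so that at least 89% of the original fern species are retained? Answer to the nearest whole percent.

72%

Need (A_new/A_old)^0.35 = 0.89, so A_new/A_old = 0.89^(1/0.35) = 0.89^2.857
ln(A_new/A_old) = ln 0.89 / 0.35 = -0.1165 / 0.35 = -0.3330
A_new/A_old = e^-0.3330 ≈ 0.7168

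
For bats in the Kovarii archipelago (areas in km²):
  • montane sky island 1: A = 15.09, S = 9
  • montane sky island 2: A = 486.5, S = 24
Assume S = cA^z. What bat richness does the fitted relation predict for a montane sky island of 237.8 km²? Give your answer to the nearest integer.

20

z = ln(24/9) / ln(486.5/15.09) = 0.9808 / 3.4732 = 0.2824
c = 9 / 15.09^0.2824 = 9 / 2.152 = 4.182
S₃ = 4.182 × 237.8^0.2824 = 4.182 × 4.689 ≈ 19.61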